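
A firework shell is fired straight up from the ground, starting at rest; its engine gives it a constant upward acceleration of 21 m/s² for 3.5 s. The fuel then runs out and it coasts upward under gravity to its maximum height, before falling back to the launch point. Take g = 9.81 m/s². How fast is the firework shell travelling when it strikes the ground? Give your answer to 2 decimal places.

Phase 1 (powered ascent): v₀ = 0 m/s, a = 21 m/s².
v = v₀ + at = 0 + (21)(3.5) = 73.5 m/s
Δx = v₀t + ½at² = 0·3.5 + 0.5·21·3.5² = 129 m

Phase 2 (coasting upward): v₀ = 73.5 m/s, a = -9.81 m/s².
v = v₀ + at → t = (0 − 73.5) / -9.81 = 7.49 s
v² = v₀² + 2aΔx → Δx = (0² − 73.5²)/(2·-9.81) = 275 m

Phase 3 (free fall): v₀ = 0 m/s, a = -9.81 m/s².
Falls 404 m from rest: t = √(2·404/9.81) = 9.08 s; v = g·t = 89.0 m/s.
Impact speed = 89.0 m/s

89.03 m/s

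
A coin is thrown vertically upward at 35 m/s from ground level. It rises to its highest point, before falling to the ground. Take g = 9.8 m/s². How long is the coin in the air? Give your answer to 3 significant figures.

Phase 1 (rising): v₀ = 35.0 m/s, a = -9.8 m/s².
v = v₀ + at → t = (0 − 35.0) / -9.8 = 3.57 s
v² = v₀² + 2aΔx → Δx = (0² − 35.0²)/(2·-9.8) = 62.5 m

Phase 2 (falling): v₀ = 0 m/s, a = -9.8 m/s².
Falls 62.5 m from rest: t = √(2·62.5/9.8) = 3.57 s; v = g·t = 35.0 m/s.
Total time = 3.57 + 3.57 = 7.14 s

7.14 s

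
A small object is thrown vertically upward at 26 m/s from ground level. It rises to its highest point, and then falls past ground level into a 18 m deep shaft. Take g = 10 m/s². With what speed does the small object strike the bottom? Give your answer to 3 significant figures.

32.2 m/s

Phase 1 (rising): v₀ = 26.0 m/s, a = -10 m/s².
v = v₀ + at → t = (0 − 26.0) / -10 = 2.60 s
v² = v₀² + 2aΔx → Δx = (0² − 26.0²)/(2·-10) = 33.8 m

Phase 2 (falling): v₀ = 0 m/s, a = -10 m/s².
Falls 51.8 m from rest: t = √(2·51.8/10) = 3.22 s; v = g·t = 32.2 m/s.
Final speed = 32.2 m/s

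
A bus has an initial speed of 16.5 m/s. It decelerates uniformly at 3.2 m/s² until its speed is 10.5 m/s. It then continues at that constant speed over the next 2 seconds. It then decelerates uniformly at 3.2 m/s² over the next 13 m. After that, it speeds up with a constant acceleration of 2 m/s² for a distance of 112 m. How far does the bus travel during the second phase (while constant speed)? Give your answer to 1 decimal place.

Phase 1 (decelerating): v₀ = 16.5 m/s, a = -3.2 m/s².
v = v₀ + at → t = (10.5 − 16.5) / -3.2 = 1.88 s
v² = v₀² + 2aΔx → Δx = (10.5² − 16.5²)/(2·-3.2) = 25.3 m

Phase 2 (constant speed): v₀ = 10.5 m/s, a = 0 m/s².
v = v₀ + at = 10.5 + (0)(2) = 10.5 m/s
Δx = v₀t + ½at² = 10.5·2 + 0.5·0·2² = 21.0 m
Distance in phase 2 = 21.0 m

21.0 m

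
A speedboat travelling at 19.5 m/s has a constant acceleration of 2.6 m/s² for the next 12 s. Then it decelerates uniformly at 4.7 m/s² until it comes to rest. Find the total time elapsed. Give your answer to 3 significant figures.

Phase 1 (accelerating): v₀ = 19.5 m/s, a = 2.6 m/s².
v = v₀ + at = 19.5 + (2.6)(12) = 50.7 m/s
Δx = v₀t + ½at² = 19.5·12 + 0.5·2.6·12² = 421 m

Phase 2 (decelerating): v₀ = 50.7 m/s, a = -4.7 m/s².
v = v₀ + at → t = (0 − 50.7) / -4.7 = 10.8 s
v² = v₀² + 2aΔx → Δx = (0² − 50.7²)/(2·-4.7) = 273 m
Total time = 12.0 + 10.8 = 22.8 s

22.8 s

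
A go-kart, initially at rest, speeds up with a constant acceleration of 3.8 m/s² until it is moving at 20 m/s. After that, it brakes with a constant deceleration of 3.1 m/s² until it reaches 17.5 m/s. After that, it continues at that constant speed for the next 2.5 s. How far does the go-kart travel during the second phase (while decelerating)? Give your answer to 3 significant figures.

Phase 1 (accelerating): v₀ = 0 m/s, a = 3.8 m/s².
v = v₀ + at → t = (20 − 0) / 3.8 = 5.26 s
v² = v₀² + 2aΔx → Δx = (20² − 0²)/(2·3.8) = 52.6 m

Phase 2 (decelerating): v₀ = 20.0 m/s, a = -3.1 m/s².
v = v₀ + at → t = (17.5 − 20.0) / -3.1 = 0.806 s
v² = v₀² + 2aΔx → Δx = (17.5² − 20.0²)/(2·-3.1) = 15.1 m
Distance in phase 2 = 15.1 m

15.1 m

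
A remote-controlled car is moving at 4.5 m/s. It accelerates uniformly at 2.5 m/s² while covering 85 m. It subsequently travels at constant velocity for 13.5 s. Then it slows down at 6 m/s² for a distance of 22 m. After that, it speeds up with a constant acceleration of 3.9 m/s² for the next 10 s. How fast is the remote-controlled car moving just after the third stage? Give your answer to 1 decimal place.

Phase 1 (accelerating): v₀ = 4.50 m/s, a = 2.5 m/s².
v² = v₀² + 2aΔx = 4.50² + 2·2.5·85 = 445 → v = 21.1 m/s
t = (v − v₀)/a = (21.1 − 4.50)/2.5 = 6.64 s

Phase 2 (constant speed): v₀ = 21.1 m/s, a = 0 m/s².
v = v₀ + at = 21.1 + (0)(13.5) = 21.1 m/s
Δx = v₀t + ½at² = 21.1·13.5 + 0.5·0·13.5² = 285 m

Phase 3 (decelerating): v₀ = 21.1 m/s, a = -6 m/s².
v² = v₀² + 2aΔx = 21.1² + 2·-6·22 = 181 → v = 13.5 m/s
t = (v − v₀)/a = (13.5 − 21.1)/-6 = 1.27 s
Speed at end of phase 3 = 13.5 m/s

13.5 m/s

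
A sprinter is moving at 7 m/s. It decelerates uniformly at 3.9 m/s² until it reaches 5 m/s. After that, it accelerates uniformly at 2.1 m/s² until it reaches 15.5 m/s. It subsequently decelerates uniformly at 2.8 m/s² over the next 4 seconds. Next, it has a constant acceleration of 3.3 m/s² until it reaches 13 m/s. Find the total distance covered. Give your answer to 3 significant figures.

Phase 1 (decelerating): v₀ = 7.00 m/s, a = -3.9 m/s².
v = v₀ + at → t = (5 − 7.00) / -3.9 = 0.513 s
v² = v₀² + 2aΔx → Δx = (5² − 7.00²)/(2·-3.9) = 3.08 m

Phase 2 (accelerating): v₀ = 5.00 m/s, a = 2.1 m/s².
v = v₀ + at → t = (15.5 − 5.00) / 2.1 = 5.00 s
v² = v₀² + 2aΔx → Δx = (15.5² − 5.00²)/(2·2.1) = 51.2 m

Phase 3 (decelerating): v₀ = 15.5 m/s, a = -2.8 m/s².
v = v₀ + at = 15.5 + (-2.8)(4) = 4.30 m/s
Δx = v₀t + ½at² = 15.5·4 + 0.5·-2.8·4² = 39.6 m

Phase 4 (accelerating): v₀ = 4.30 m/s, a = 3.3 m/s².
v = v₀ + at → t = (13 − 4.30) / 3.3 = 2.64 s
v² = v₀² + 2aΔx → Δx = (13² − 4.30²)/(2·3.3) = 22.8 m
Total distance = 3.08 + 51.2 + 39.6 + 22.8 = 117 m

117 m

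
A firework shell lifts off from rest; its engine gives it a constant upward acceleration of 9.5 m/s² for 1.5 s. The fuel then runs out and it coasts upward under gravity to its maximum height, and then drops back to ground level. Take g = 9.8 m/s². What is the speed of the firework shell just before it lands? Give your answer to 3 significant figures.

20.3 m/s

Phase 1 (powered ascent): v₀ = 0 m/s, a = 9.5 m/s².
v = v₀ + at = 0 + (9.5)(1.5) = 14.2 m/s
Δx = v₀t + ½at² = 0·1.5 + 0.5·9.5·1.5² = 10.7 m

Phase 2 (coasting upward): v₀ = 14.2 m/s, a = -9.8 m/s².
v = v₀ + at → t = (0 − 14.2) / -9.8 = 1.45 s
v² = v₀² + 2aΔx → Δx = (0² − 14.2²)/(2·-9.8) = 10.4 m

Phase 3 (free fall): v₀ = 0 m/s, a = -9.8 m/s².
Falls 21.0 m from rest: t = √(2·21.0/9.8) = 2.07 s; v = g·t = 20.3 m/s.
Impact speed = 20.3 m/s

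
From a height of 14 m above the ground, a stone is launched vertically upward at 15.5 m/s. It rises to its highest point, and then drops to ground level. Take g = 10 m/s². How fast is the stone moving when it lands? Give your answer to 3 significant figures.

Phase 1 (rising): v₀ = 15.5 m/s, a = -10 m/s².
v = v₀ + at → t = (0 − 15.5) / -10 = 1.55 s
v² = v₀² + 2aΔx → Δx = (0² − 15.5²)/(2·-10) = 12.0 m

Phase 2 (falling): v₀ = 0 m/s, a = -10 m/s².
Falls 26.0 m from rest: t = √(2·26.0/10) = 2.28 s; v = g·t = 22.8 m/s.
Final speed = 22.8 m/s

22.8 m/s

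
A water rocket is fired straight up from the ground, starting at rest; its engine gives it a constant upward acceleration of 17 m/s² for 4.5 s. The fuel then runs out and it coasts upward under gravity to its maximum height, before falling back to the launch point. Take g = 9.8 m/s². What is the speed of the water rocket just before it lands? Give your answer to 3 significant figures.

Phase 1 (powered ascent): v₀ = 0 m/s, a = 17 m/s².
v = v₀ + at = 0 + (17)(4.5) = 76.5 m/s
Δx = v₀t + ½at² = 0·4.5 + 0.5·17·4.5² = 172 m

Phase 2 (coasting upward): v₀ = 76.5 m/s, a = -9.8 m/s².
v = v₀ + at → t = (0 − 76.5) / -9.8 = 7.81 s
v² = v₀² + 2aΔx → Δx = (0² − 76.5²)/(2·-9.8) = 299 m

Phase 3 (free fall): v₀ = 0 m/s, a = -9.8 m/s².
Falls 471 m from rest: t = √(2·471/9.8) = 9.80 s; v = g·t = 96.1 m/s.
Impact speed = 96.1 m/s

96.1 m/s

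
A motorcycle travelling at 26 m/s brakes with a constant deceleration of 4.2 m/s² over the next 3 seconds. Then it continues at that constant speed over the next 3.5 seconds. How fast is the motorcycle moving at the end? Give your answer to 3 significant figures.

Phase 1 (decelerating): v₀ = 26.0 m/s, a = -4.2 m/s².
v = v₀ + at = 26.0 + (-4.2)(3) = 13.4 m/s
Δx = v₀t + ½at² = 26.0·3 + 0.5·-4.2·3² = 59.1 m

Phase 2 (constant speed): v₀ = 13.4 m/s, a = 0 m/s².
v = v₀ + at = 13.4 + (0)(3.5) = 13.4 m/s
Δx = v₀t + ½at² = 13.4·3.5 + 0.5·0·3.5² = 46.9 m
Final speed = 13.4 m/s

13.4 m/s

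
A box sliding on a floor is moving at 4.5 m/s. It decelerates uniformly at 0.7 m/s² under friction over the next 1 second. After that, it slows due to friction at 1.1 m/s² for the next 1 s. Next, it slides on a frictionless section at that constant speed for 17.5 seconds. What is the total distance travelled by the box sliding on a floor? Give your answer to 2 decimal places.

Phase 1 (decelerating): v₀ = 4.50 m/s, a = -0.7 m/s².
v = v₀ + at = 4.50 + (-0.7)(1) = 3.80 m/s
Δx = v₀t + ½at² = 4.50·1 + 0.5·-0.7·1² = 4.15 m

Phase 2 (decelerating): v₀ = 3.80 m/s, a = -1.1 m/s².
v = v₀ + at = 3.80 + (-1.1)(1) = 2.70 m/s
Δx = v₀t + ½at² = 3.80·1 + 0.5·-1.1·1² = 3.25 m

Phase 3 (constant speed): v₀ = 2.70 m/s, a = 0 m/s².
v = v₀ + at = 2.70 + (0)(17.5) = 2.70 m/s
Δx = v₀t + ½at² = 2.70·17.5 + 0.5·0·17.5² = 47.2 m
Total distance = 4.15 + 3.25 + 47.2 = 54.6 m

54.65 m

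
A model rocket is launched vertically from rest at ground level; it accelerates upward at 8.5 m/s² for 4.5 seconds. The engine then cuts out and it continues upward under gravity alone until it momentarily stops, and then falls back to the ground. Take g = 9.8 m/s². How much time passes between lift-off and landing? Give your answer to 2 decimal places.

14.13 s

Phase 1 (powered ascent): v₀ = 0 m/s, a = 8.5 m/s².
v = v₀ + at = 0 + (8.5)(4.5) = 38.2 m/s
Δx = v₀t + ½at² = 0·4.5 + 0.5·8.5·4.5² = 86.1 m

Phase 2 (coasting upward): v₀ = 38.2 m/s, a = -9.8 m/s².
v = v₀ + at → t = (0 − 38.2) / -9.8 = 3.90 s
v² = v₀² + 2aΔx → Δx = (0² − 38.2²)/(2·-9.8) = 74.6 m

Phase 3 (free fall): v₀ = 0 m/s, a = -9.8 m/s².
Falls 161 m from rest: t = √(2·161/9.8) = 5.73 s; v = g·t = 56.1 m/s.
Total time = 4.50 + 3.90 + 5.73 = 14.1 s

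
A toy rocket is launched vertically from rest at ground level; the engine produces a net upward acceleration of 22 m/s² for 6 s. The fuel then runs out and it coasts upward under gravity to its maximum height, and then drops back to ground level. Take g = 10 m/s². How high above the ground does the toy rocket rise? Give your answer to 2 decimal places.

1267.20 m

Phase 1 (powered ascent): v₀ = 0 m/s, a = 22 m/s².
v = v₀ + at = 0 + (22)(6) = 132 m/s
Δx = v₀t + ½at² = 0·6 + 0.5·22·6² = 396 m

Phase 2 (coasting upward): v₀ = 132 m/s, a = -10 m/s².
v = v₀ + at → t = (0 − 132) / -10 = 13.2 s
v² = v₀² + 2aΔx → Δx = (0² − 132²)/(2·-10) = 871 m
Maximum height = 396 + 871 = 1270 m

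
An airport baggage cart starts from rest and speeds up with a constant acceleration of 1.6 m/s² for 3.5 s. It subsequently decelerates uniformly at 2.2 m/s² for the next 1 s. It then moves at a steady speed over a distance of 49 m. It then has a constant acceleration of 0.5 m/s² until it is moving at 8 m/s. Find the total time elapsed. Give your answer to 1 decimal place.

28.1 s

Phase 1 (accelerating): v₀ = 0 m/s, a = 1.6 m/s².
v = v₀ + at = 0 + (1.6)(3.5) = 5.60 m/s
Δx = v₀t + ½at² = 0·3.5 + 0.5·1.6·3.5² = 9.80 m

Phase 2 (decelerating): v₀ = 5.60 m/s, a = -2.2 m/s².
v = v₀ + at = 5.60 + (-2.2)(1) = 3.40 m/s
Δx = v₀t + ½at² = 5.60·1 + 0.5·-2.2·1² = 4.50 m

Phase 3 (constant speed): v₀ = 3.40 m/s, a = 0 m/s².
Constant speed: t = d/v = 49/3.40 = 14.4 s

Phase 4 (accelerating): v₀ = 3.40 m/s, a = 0.5 m/s².
v = v₀ + at → t = (8 − 3.40) / 0.5 = 9.20 s
v² = v₀² + 2aΔx → Δx = (8² − 3.40²)/(2·0.5) = 52.4 m
Total time = 3.50 + 1.00 + 14.4 + 9.20 = 28.1 s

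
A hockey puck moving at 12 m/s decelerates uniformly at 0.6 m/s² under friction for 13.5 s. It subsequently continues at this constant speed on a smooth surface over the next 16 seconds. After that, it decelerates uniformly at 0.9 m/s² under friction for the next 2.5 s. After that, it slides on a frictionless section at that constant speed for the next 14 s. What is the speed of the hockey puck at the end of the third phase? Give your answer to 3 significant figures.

Phase 1 (decelerating): v₀ = 12.0 m/s, a = -0.6 m/s².
v = v₀ + at = 12.0 + (-0.6)(13.5) = 3.90 m/s
Δx = v₀t + ½at² = 12.0·13.5 + 0.5·-0.6·13.5² = 107 m

Phase 2 (constant speed): v₀ = 3.90 m/s, a = 0 m/s².
v = v₀ + at = 3.90 + (0)(16) = 3.90 m/s
Δx = v₀t + ½at² = 3.90·16 + 0.5·0·16² = 62.4 m

Phase 3 (decelerating): v₀ = 3.90 m/s, a = -0.9 m/s².
v = v₀ + at = 3.90 + (-0.9)(2.5) = 1.65 m/s
Δx = v₀t + ½at² = 3.90·2.5 + 0.5·-0.9·2.5² = 6.94 m
Speed at end of phase 3 = 1.65 m/s

1.65 m/s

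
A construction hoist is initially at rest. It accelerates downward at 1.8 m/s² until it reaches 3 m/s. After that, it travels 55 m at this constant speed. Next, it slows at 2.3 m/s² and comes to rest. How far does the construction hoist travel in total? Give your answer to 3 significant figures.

Phase 1 (accelerating): v₀ = 0 m/s, a = 1.8 m/s².
v = v₀ + at → t = (3 − 0) / 1.8 = 1.67 s
v² = v₀² + 2aΔx → Δx = (3² − 0²)/(2·1.8) = 2.50 m

Phase 2 (constant speed): v₀ = 3.00 m/s, a = 0 m/s².
Constant speed: t = d/v = 55/3.00 = 18.3 s

Phase 3 (decelerating): v₀ = 3.00 m/s, a = -2.3 m/s².
v = v₀ + at → t = (0 − 3.00) / -2.3 = 1.30 s
v² = v₀² + 2aΔx → Δx = (0² − 3.00²)/(2·-2.3) = 1.96 m
Total distance = 2.50 + 55.0 + 1.96 = 59.5 m

59.5 m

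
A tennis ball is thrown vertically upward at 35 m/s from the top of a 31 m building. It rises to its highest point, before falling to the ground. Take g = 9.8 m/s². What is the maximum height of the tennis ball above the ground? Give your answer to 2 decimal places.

Phase 1 (rising): v₀ = 35.0 m/s, a = -9.8 m/s².
v = v₀ + at → t = (0 − 35.0) / -9.8 = 3.57 s
v² = v₀² + 2aΔx → Δx = (0² − 35.0²)/(2·-9.8) = 62.5 m
Maximum height = 31 + 62.5 = 93.5 m

93.50 m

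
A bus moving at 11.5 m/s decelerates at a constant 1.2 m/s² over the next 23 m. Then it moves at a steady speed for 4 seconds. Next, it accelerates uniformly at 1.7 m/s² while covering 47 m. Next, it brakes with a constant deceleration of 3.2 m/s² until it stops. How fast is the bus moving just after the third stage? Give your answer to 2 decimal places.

15.39 m/s

Phase 1 (decelerating): v₀ = 11.5 m/s, a = -1.2 m/s².
v² = v₀² + 2aΔx = 11.5² + 2·-1.2·23 = 77.1 → v = 8.78 m/s
t = (v − v₀)/a = (8.78 − 11.5)/-1.2 = 2.27 s

Phase 2 (constant speed): v₀ = 8.78 m/s, a = 0 m/s².
v = v₀ + at = 8.78 + (0)(4) = 8.78 m/s
Δx = v₀t + ½at² = 8.78·4 + 0.5·0·4² = 35.1 m

Phase 3 (accelerating): v₀ = 8.78 m/s, a = 1.7 m/s².
v² = v₀² + 2aΔx = 8.78² + 2·1.7·47 = 237 → v = 15.4 m/s
t = (v − v₀)/a = (15.4 − 8.78)/1.7 = 3.89 s
Speed at end of phase 3 = 15.4 m/s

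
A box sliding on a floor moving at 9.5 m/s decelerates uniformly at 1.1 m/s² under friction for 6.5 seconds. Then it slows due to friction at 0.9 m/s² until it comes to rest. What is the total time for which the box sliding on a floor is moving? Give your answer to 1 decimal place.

9.1 s

Phase 1 (decelerating): v₀ = 9.50 m/s, a = -1.1 m/s².
v = v₀ + at = 9.50 + (-1.1)(6.5) = 2.35 m/s
Δx = v₀t + ½at² = 9.50·6.5 + 0.5·-1.1·6.5² = 38.5 m

Phase 2 (decelerating): v₀ = 2.35 m/s, a = -0.9 m/s².
v = v₀ + at → t = (0 − 2.35) / -0.9 = 2.61 s
v² = v₀² + 2aΔx → Δx = (0² − 2.35²)/(2·-0.9) = 3.07 m
Total time = 6.50 + 2.61 = 9.11 s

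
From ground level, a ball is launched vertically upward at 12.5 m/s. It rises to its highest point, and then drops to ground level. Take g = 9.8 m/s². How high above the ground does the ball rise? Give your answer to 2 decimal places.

7.97 m

Phase 1 (rising): v₀ = 12.5 m/s, a = -9.8 m/s².
v = v₀ + at → t = (0 − 12.5) / -9.8 = 1.28 s
v² = v₀² + 2aΔx → Δx = (0² − 12.5²)/(2·-9.8) = 7.97 m
Maximum height = 7.97 m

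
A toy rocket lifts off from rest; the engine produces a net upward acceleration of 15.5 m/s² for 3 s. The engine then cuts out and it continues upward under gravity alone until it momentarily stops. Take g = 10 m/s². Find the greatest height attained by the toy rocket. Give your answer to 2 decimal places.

Phase 1 (powered ascent): v₀ = 0 m/s, a = 15.5 m/s².
v = v₀ + at = 0 + (15.5)(3) = 46.5 m/s
Δx = v₀t + ½at² = 0·3 + 0.5·15.5·3² = 69.8 m

Phase 2 (coasting upward): v₀ = 46.5 m/s, a = -10 m/s².
v = v₀ + at → t = (0 − 46.5) / -10 = 4.65 s
v² = v₀² + 2aΔx → Δx = (0² − 46.5²)/(2·-10) = 108 m
Maximum height = 69.8 + 108 = 178 m

177.86 m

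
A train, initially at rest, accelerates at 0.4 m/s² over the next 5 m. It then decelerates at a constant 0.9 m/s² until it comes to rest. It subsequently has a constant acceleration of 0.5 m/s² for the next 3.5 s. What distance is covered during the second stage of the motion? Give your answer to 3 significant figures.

Phase 1 (accelerating): v₀ = 0 m/s, a = 0.4 m/s².
v² = v₀² + 2aΔx = 0² + 2·0.4·5 = 4.00 → v = 2.00 m/s
t = (v − v₀)/a = (2.00 − 0)/0.4 = 5.00 s

Phase 2 (decelerating): v₀ = 2.00 m/s, a = -0.9 m/s².
v = v₀ + at → t = (0 − 2.00) / -0.9 = 2.22 s
v² = v₀² + 2aΔx → Δx = (0² − 2.00²)/(2·-0.9) = 2.22 m
Distance in phase 2 = 2.22 m

2.22 m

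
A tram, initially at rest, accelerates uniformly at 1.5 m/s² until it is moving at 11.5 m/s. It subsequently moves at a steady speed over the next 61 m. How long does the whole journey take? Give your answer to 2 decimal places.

12.97 s

Phase 1 (accelerating): v₀ = 0 m/s, a = 1.5 m/s².
v = v₀ + at → t = (11.5 − 0) / 1.5 = 7.67 s
v² = v₀² + 2aΔx → Δx = (11.5² − 0²)/(2·1.5) = 44.1 m

Phase 2 (constant speed): v₀ = 11.5 m/s, a = 0 m/s².
Constant speed: t = d/v = 61/11.5 = 5.30 s
Total time = 7.67 + 5.30 = 13.0 s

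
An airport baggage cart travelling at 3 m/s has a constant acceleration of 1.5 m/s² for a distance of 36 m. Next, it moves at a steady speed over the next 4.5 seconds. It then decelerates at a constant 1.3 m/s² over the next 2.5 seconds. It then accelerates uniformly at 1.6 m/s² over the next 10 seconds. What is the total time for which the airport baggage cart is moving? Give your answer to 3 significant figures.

Phase 1 (accelerating): v₀ = 3.00 m/s, a = 1.5 m/s².
v² = v₀² + 2aΔx = 3.00² + 2·1.5·36 = 117 → v = 10.8 m/s
t = (v − v₀)/a = (10.8 − 3.00)/1.5 = 5.21 s

Phase 2 (constant speed): v₀ = 10.8 m/s, a = 0 m/s².
v = v₀ + at = 10.8 + (0)(4.5) = 10.8 m/s
Δx = v₀t + ½at² = 10.8·4.5 + 0.5·0·4.5² = 48.7 m

Phase 3 (decelerating): v₀ = 10.8 m/s, a = -1.3 m/s².
v = v₀ + at = 10.8 + (-1.3)(2.5) = 7.57 m/s
Δx = v₀t + ½at² = 10.8·2.5 + 0.5·-1.3·2.5² = 23.0 m

Phase 4 (accelerating): v₀ = 7.57 m/s, a = 1.6 m/s².
v = v₀ + at = 7.57 + (1.6)(10) = 23.6 m/s
Δx = v₀t + ½at² = 7.57·10 + 0.5·1.6·10² = 156 m
Total time = 5.21 + 4.50 + 2.50 + 10.0 = 22.2 s

22.2 s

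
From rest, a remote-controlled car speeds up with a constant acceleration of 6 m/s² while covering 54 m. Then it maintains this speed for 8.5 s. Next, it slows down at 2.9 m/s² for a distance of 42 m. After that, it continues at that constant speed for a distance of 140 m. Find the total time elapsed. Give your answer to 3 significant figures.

Phase 1 (accelerating): v₀ = 0 m/s, a = 6 m/s².
v² = v₀² + 2aΔx = 0² + 2·6·54 = 648 → v = 25.5 m/s
t = (v − v₀)/a = (25.5 − 0)/6 = 4.24 s

Phase 2 (constant speed): v₀ = 25.5 m/s, a = 0 m/s².
v = v₀ + at = 25.5 + (0)(8.5) = 25.5 m/s
Δx = v₀t + ½at² = 25.5·8.5 + 0.5·0·8.5² = 216 m

Phase 3 (decelerating): v₀ = 25.5 m/s, a = -2.9 m/s².
v² = v₀² + 2aΔx = 25.5² + 2·-2.9·42 = 404 → v = 20.1 m/s
t = (v − v₀)/a = (20.1 − 25.5)/-2.9 = 1.84 s

Phase 4 (constant speed): v₀ = 20.1 m/s, a = 0 m/s².
Constant speed: t = d/v = 140/20.1 = 6.96 s
Total time = 4.24 + 8.50 + 1.84 + 6.96 = 21.5 s

21.5 s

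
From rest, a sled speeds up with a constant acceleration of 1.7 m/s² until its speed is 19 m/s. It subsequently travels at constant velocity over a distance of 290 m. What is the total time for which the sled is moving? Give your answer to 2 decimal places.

26.44 s

Phase 1 (accelerating): v₀ = 0 m/s, a = 1.7 m/s².
v = v₀ + at → t = (19 − 0) / 1.7 = 11.2 s
v² = v₀² + 2aΔx → Δx = (19² − 0²)/(2·1.7) = 106 m

Phase 2 (constant speed): v₀ = 19.0 m/s, a = 0 m/s².
Constant speed: t = d/v = 290/19.0 = 15.3 s
Total time = 11.2 + 15.3 = 26.4 s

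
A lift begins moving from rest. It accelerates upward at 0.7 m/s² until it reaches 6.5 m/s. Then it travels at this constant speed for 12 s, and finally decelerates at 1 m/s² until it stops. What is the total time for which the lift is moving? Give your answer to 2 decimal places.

27.79 s

Phase 1 (accelerating): v₀ = 0 m/s, a = 0.7 m/s².
v = v₀ + at → t = (6.5 − 0) / 0.7 = 9.29 s
v² = v₀² + 2aΔx → Δx = (6.5² − 0²)/(2·0.7) = 30.2 m

Phase 2 (constant speed): v₀ = 6.50 m/s, a = 0 m/s².
v = v₀ + at = 6.50 + (0)(12) = 6.50 m/s
Δx = v₀t + ½at² = 6.50·12 + 0.5·0·12² = 78.0 m

Phase 3 (decelerating): v₀ = 6.50 m/s, a = -1 m/s².
v = v₀ + at → t = (0 − 6.50) / -1 = 6.50 s
v² = v₀² + 2aΔx → Δx = (0² − 6.50²)/(2·-1) = 21.1 m
Total time = 9.29 + 12.0 + 6.50 = 27.8 s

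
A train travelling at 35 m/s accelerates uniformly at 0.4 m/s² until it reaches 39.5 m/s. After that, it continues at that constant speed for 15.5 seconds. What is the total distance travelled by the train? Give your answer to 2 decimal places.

Phase 1 (accelerating): v₀ = 35.0 m/s, a = 0.4 m/s².
v = v₀ + at → t = (39.5 − 35.0) / 0.4 = 11.2 s
v² = v₀² + 2aΔx → Δx = (39.5² − 35.0²)/(2·0.4) = 419 m

Phase 2 (constant speed): v₀ = 39.5 m/s, a = 0 m/s².
v = v₀ + at = 39.5 + (0)(15.5) = 39.5 m/s
Δx = v₀t + ½at² = 39.5·15.5 + 0.5·0·15.5² = 612 m
Total distance = 419 + 612 = 1030 m

1031.31 m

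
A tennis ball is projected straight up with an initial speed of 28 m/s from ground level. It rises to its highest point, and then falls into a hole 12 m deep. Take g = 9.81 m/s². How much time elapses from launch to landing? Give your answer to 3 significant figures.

6.11 s

Phase 1 (rising): v₀ = 28.0 m/s, a = -9.81 m/s².
v = v₀ + at → t = (0 − 28.0) / -9.81 = 2.85 s
v² = v₀² + 2aΔx → Δx = (0² − 28.0²)/(2·-9.81) = 40.0 m

Phase 2 (falling): v₀ = 0 m/s, a = -9.81 m/s².
Falls 52.0 m from rest: t = √(2·52.0/9.81) = 3.25 s; v = g·t = 31.9 m/s.
Total time = 2.85 + 3.25 = 6.11 s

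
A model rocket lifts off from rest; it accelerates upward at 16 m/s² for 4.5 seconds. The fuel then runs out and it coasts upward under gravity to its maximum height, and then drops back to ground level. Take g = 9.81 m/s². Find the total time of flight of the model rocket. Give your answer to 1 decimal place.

Phase 1 (powered ascent): v₀ = 0 m/s, a = 16 m/s².
v = v₀ + at = 0 + (16)(4.5) = 72.0 m/s
Δx = v₀t + ½at² = 0·4.5 + 0.5·16·4.5² = 162 m

Phase 2 (coasting upward): v₀ = 72.0 m/s, a = -9.81 m/s².
v = v₀ + at → t = (0 − 72.0) / -9.81 = 7.34 s
v² = v₀² + 2aΔx → Δx = (0² − 72.0²)/(2·-9.81) = 264 m

Phase 3 (free fall): v₀ = 0 m/s, a = -9.81 m/s².
Falls 426 m from rest: t = √(2·426/9.81) = 9.32 s; v = g·t = 91.4 m/s.
Total time = 4.50 + 7.34 + 9.32 = 21.2 s

21.2 s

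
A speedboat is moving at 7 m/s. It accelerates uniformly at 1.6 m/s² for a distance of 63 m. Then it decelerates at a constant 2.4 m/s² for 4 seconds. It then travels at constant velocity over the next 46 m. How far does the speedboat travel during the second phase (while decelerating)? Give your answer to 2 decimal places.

44.12 m

Phase 1 (accelerating): v₀ = 7.00 m/s, a = 1.6 m/s².
v² = v₀² + 2aΔx = 7.00² + 2·1.6·63 = 251 → v = 15.8 m/s
t = (v − v₀)/a = (15.8 − 7.00)/1.6 = 5.52 s

Phase 2 (decelerating): v₀ = 15.8 m/s, a = -2.4 m/s².
v = v₀ + at = 15.8 + (-2.4)(4) = 6.23 m/s
Δx = v₀t + ½at² = 15.8·4 + 0.5·-2.4·4² = 44.1 m
Distance in phase 2 = 44.1 m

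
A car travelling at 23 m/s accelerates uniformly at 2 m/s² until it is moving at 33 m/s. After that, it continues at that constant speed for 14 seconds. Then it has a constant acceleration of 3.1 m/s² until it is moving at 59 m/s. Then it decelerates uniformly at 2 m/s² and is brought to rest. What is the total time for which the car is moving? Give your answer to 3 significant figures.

Phase 1 (accelerating): v₀ = 23.0 m/s, a = 2 m/s².
v = v₀ + at → t = (33 − 23.0) / 2 = 5.00 s
v² = v₀² + 2aΔx → Δx = (33² − 23.0²)/(2·2) = 140 m

Phase 2 (constant speed): v₀ = 33.0 m/s, a = 0 m/s².
v = v₀ + at = 33.0 + (0)(14) = 33.0 m/s
Δx = v₀t + ½at² = 33.0·14 + 0.5·0·14² = 462 m

Phase 3 (accelerating): v₀ = 33.0 m/s, a = 3.1 m/s².
v = v₀ + at → t = (59 − 33.0) / 3.1 = 8.39 s
v² = v₀² + 2aΔx → Δx = (59² − 33.0²)/(2·3.1) = 386 m

Phase 4 (decelerating): v₀ = 59.0 m/s, a = -2 m/s².
v = v₀ + at → t = (0 − 59.0) / -2 = 29.5 s
v² = v₀² + 2aΔx → Δx = (0² − 59.0²)/(2·-2) = 870 m
Total time = 5.00 + 14.0 + 8.39 + 29.5 = 56.9 s

56.9 s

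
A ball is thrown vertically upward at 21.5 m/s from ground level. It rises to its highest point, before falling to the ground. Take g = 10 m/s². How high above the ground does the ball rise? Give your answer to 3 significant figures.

Phase 1 (rising): v₀ = 21.5 m/s, a = -10 m/s².
v = v₀ + at → t = (0 − 21.5) / -10 = 2.15 s
v² = v₀² + 2aΔx → Δx = (0² − 21.5²)/(2·-10) = 23.1 m
Maximum height = 23.1 m

23.1 m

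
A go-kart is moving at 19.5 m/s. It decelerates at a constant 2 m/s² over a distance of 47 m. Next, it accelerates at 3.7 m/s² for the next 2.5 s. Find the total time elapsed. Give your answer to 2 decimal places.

5.32 s

Phase 1 (decelerating): v₀ = 19.5 m/s, a = -2 m/s².
v² = v₀² + 2aΔx = 19.5² + 2·-2·47 = 192 → v = 13.9 m/s
t = (v − v₀)/a = (13.9 − 19.5)/-2 = 2.82 s

Phase 2 (accelerating): v₀ = 13.9 m/s, a = 3.7 m/s².
v = v₀ + at = 13.9 + (3.7)(2.5) = 23.1 m/s
Δx = v₀t + ½at² = 13.9·2.5 + 0.5·3.7·2.5² = 46.2 m
Total time = 2.82 + 2.50 = 5.32 s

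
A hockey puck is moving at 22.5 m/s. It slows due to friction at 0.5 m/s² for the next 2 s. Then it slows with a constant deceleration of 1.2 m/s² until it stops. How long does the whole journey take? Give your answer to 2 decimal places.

Phase 1 (decelerating): v₀ = 22.5 m/s, a = -0.5 m/s².
v = v₀ + at = 22.5 + (-0.5)(2) = 21.5 m/s
Δx = v₀t + ½at² = 22.5·2 + 0.5·-0.5·2² = 44.0 m

Phase 2 (decelerating): v₀ = 21.5 m/s, a = -1.2 m/s².
v = v₀ + at → t = (0 − 21.5) / -1.2 = 17.9 s
v² = v₀² + 2aΔx → Δx = (0² − 21.5²)/(2·-1.2) = 193 m
Total time = 2.00 + 17.9 = 19.9 s

19.92 s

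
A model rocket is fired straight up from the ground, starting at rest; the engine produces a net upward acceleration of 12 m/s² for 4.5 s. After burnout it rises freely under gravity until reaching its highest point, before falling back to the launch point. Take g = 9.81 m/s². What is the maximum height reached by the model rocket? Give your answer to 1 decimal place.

270.1 m

Phase 1 (powered ascent): v₀ = 0 m/s, a = 12 m/s².
v = v₀ + at = 0 + (12)(4.5) = 54.0 m/s
Δx = v₀t + ½at² = 0·4.5 + 0.5·12·4.5² = 122 m

Phase 2 (coasting upward): v₀ = 54.0 m/s, a = -9.81 m/s².
v = v₀ + at → t = (0 − 54.0) / -9.81 = 5.50 s
v² = v₀² + 2aΔx → Δx = (0² − 54.0²)/(2·-9.81) = 149 m
Maximum height = 122 + 149 = 270 m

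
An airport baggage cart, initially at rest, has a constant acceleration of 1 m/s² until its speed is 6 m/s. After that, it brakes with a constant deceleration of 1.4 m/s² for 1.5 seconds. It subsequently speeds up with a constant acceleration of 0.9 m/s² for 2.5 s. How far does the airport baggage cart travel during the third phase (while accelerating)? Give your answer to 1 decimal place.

12.6 m

Phase 1 (accelerating): v₀ = 0 m/s, a = 1 m/s².
v = v₀ + at → t = (6 − 0) / 1 = 6.00 s
v² = v₀² + 2aΔx → Δx = (6² − 0²)/(2·1) = 18.0 m

Phase 2 (decelerating): v₀ = 6.00 m/s, a = -1.4 m/s².
v = v₀ + at = 6.00 + (-1.4)(1.5) = 3.90 m/s
Δx = v₀t + ½at² = 6.00·1.5 + 0.5·-1.4·1.5² = 7.43 m

Phase 3 (accelerating): v₀ = 3.90 m/s, a = 0.9 m/s².
v = v₀ + at = 3.90 + (0.9)(2.5) = 6.15 m/s
Δx = v₀t + ½at² = 3.90·2.5 + 0.5·0.9·2.5² = 12.6 m
Distance in phase 3 = 12.6 m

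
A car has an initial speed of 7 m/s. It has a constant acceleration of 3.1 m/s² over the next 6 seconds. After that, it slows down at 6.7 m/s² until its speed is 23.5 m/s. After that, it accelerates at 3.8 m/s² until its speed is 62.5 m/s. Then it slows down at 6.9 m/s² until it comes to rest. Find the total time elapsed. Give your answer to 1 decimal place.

Phase 1 (accelerating): v₀ = 7.00 m/s, a = 3.1 m/s².
v = v₀ + at = 7.00 + (3.1)(6) = 25.6 m/s
Δx = v₀t + ½at² = 7.00·6 + 0.5·3.1·6² = 97.8 m

Phase 2 (decelerating): v₀ = 25.6 m/s, a = -6.7 m/s².
v = v₀ + at → t = (23.5 − 25.6) / -6.7 = 0.313 s
v² = v₀² + 2aΔx → Δx = (23.5² − 25.6²)/(2·-6.7) = 7.69 m

Phase 3 (accelerating): v₀ = 23.5 m/s, a = 3.8 m/s².
v = v₀ + at → t = (62.5 − 23.5) / 3.8 = 10.3 s
v² = v₀² + 2aΔx → Δx = (62.5² − 23.5²)/(2·3.8) = 441 m

Phase 4 (decelerating): v₀ = 62.5 m/s, a = -6.9 m/s².
v = v₀ + at → t = (0 − 62.5) / -6.9 = 9.06 s
v² = v₀² + 2aΔx → Δx = (0² − 62.5²)/(2·-6.9) = 283 m
Total time = 6.00 + 0.313 + 10.3 + 9.06 = 25.6 s

25.6 s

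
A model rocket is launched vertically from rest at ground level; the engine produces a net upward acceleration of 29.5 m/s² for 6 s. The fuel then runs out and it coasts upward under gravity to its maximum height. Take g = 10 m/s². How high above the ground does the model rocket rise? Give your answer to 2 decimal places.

Phase 1 (powered ascent): v₀ = 0 m/s, a = 29.5 m/s².
v = v₀ + at = 0 + (29.5)(6) = 177 m/s
Δx = v₀t + ½at² = 0·6 + 0.5·29.5·6² = 531 m

Phase 2 (coasting upward): v₀ = 177 m/s, a = -10 m/s².
v = v₀ + at → t = (0 − 177) / -10 = 17.7 s
v² = v₀² + 2aΔx → Δx = (0² − 177²)/(2·-10) = 1570 m
Maximum height = 531 + 1570 = 2100 m

2097.45 m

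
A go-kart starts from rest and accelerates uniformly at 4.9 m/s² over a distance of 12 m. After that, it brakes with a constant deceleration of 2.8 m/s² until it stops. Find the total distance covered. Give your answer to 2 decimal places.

33.00 m

Phase 1 (accelerating): v₀ = 0 m/s, a = 4.9 m/s².
v² = v₀² + 2aΔx = 0² + 2·4.9·12 = 118 → v = 10.8 m/s
t = (v − v₀)/a = (10.8 − 0)/4.9 = 2.21 s

Phase 2 (decelerating): v₀ = 10.8 m/s, a = -2.8 m/s².
v = v₀ + at → t = (0 − 10.8) / -2.8 = 3.87 s
v² = v₀² + 2aΔx → Δx = (0² − 10.8²)/(2·-2.8) = 21.0 m
Total distance = 12.0 + 21.0 = 33.0 m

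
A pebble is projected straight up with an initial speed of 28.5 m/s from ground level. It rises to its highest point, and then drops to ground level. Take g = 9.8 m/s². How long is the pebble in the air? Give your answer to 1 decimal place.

5.8 s

Phase 1 (rising): v₀ = 28.5 m/s, a = -9.8 m/s².
v = v₀ + at → t = (0 − 28.5) / -9.8 = 2.91 s
v² = v₀² + 2aΔx → Δx = (0² − 28.5²)/(2·-9.8) = 41.4 m

Phase 2 (falling): v₀ = 0 m/s, a = -9.8 m/s².
Falls 41.4 m from rest: t = √(2·41.4/9.8) = 2.91 s; v = g·t = 28.5 m/s.
Total time = 2.91 + 2.91 = 5.82 s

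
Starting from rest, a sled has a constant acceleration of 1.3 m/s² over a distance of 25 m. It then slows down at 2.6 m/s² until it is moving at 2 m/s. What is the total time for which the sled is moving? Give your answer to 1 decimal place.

8.5 s

Phase 1 (accelerating): v₀ = 0 m/s, a = 1.3 m/s².
v² = v₀² + 2aΔx = 0² + 2·1.3·25 = 65.0 → v = 8.06 m/s
t = (v − v₀)/a = (8.06 − 0)/1.3 = 6.20 s

Phase 2 (decelerating): v₀ = 8.06 m/s, a = -2.6 m/s².
v = v₀ + at → t = (2 − 8.06) / -2.6 = 2.33 s
v² = v₀² + 2aΔx → Δx = (2² − 8.06²)/(2·-2.6) = 11.7 m
Total time = 6.20 + 2.33 = 8.53 s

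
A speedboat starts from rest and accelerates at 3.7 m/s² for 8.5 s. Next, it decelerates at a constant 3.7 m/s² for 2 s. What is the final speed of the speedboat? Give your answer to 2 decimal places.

Phase 1 (accelerating): v₀ = 0 m/s, a = 3.7 m/s².
v = v₀ + at = 0 + (3.7)(8.5) = 31.5 m/s
Δx = v₀t + ½at² = 0·8.5 + 0.5·3.7·8.5² = 134 m

Phase 2 (decelerating): v₀ = 31.5 m/s, a = -3.7 m/s².
v = v₀ + at = 31.5 + (-3.7)(2) = 24.1 m/s
Δx = v₀t + ½at² = 31.5·2 + 0.5·-3.7·2² = 55.5 m
Final speed = 24.1 m/s

24.05 m/s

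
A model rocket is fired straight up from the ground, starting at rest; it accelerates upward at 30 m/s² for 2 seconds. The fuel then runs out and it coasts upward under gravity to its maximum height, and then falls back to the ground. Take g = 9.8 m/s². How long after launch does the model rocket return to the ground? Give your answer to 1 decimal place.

Phase 1 (powered ascent): v₀ = 0 m/s, a = 30 m/s².
v = v₀ + at = 0 + (30)(2) = 60.0 m/s
Δx = v₀t + ½at² = 0·2 + 0.5·30·2² = 60.0 m

Phase 2 (coasting upward): v₀ = 60.0 m/s, a = -9.8 m/s².
v = v₀ + at → t = (0 − 60.0) / -9.8 = 6.12 s
v² = v₀² + 2aΔx → Δx = (0² − 60.0²)/(2·-9.8) = 184 m

Phase 3 (free fall): v₀ = 0 m/s, a = -9.8 m/s².
Falls 244 m from rest: t = √(2·244/9.8) = 7.05 s; v = g·t = 69.1 m/s.
Total time = 2.00 + 6.12 + 7.05 = 15.2 s

15.2 s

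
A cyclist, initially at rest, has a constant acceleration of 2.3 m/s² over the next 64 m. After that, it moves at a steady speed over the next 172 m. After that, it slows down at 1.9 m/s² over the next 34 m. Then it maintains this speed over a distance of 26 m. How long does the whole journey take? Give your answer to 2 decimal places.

Phase 1 (accelerating): v₀ = 0 m/s, a = 2.3 m/s².
v² = v₀² + 2aΔx = 0² + 2·2.3·64 = 294 → v = 17.2 m/s
t = (v − v₀)/a = (17.2 − 0)/2.3 = 7.46 s

Phase 2 (constant speed): v₀ = 17.2 m/s, a = 0 m/s².
Constant speed: t = d/v = 172/17.2 = 10.0 s

Phase 3 (decelerating): v₀ = 17.2 m/s, a = -1.9 m/s².
v² = v₀² + 2aΔx = 17.2² + 2·-1.9·34 = 165 → v = 12.9 m/s
t = (v − v₀)/a = (12.9 − 17.2)/-1.9 = 2.27 s

Phase 4 (constant speed): v₀ = 12.9 m/s, a = 0 m/s².
Constant speed: t = d/v = 26/12.9 = 2.02 s
Total time = 7.46 + 10.0 + 2.27 + 2.02 = 21.8 s

21.77 s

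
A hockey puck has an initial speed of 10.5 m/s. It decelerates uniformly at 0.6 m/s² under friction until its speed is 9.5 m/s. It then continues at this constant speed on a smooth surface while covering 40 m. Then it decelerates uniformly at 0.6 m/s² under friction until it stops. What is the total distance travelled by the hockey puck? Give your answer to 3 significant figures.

132 m

Phase 1 (decelerating): v₀ = 10.5 m/s, a = -0.6 m/s².
v = v₀ + at → t = (9.5 − 10.5) / -0.6 = 1.67 s
v² = v₀² + 2aΔx → Δx = (9.5² − 10.5²)/(2·-0.6) = 16.7 m

Phase 2 (constant speed): v₀ = 9.50 m/s, a = 0 m/s².
Constant speed: t = d/v = 40/9.50 = 4.21 s

Phase 3 (decelerating): v₀ = 9.50 m/s, a = -0.6 m/s².
v = v₀ + at → t = (0 − 9.50) / -0.6 = 15.8 s
v² = v₀² + 2aΔx → Δx = (0² − 9.50²)/(2·-0.6) = 75.2 m
Total distance = 16.7 + 40.0 + 75.2 = 132 m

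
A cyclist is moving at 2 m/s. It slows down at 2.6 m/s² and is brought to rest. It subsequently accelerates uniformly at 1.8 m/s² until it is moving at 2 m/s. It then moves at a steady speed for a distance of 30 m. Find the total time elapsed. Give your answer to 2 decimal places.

16.88 s

Phase 1 (decelerating): v₀ = 2.00 m/s, a = -2.6 m/s².
v = v₀ + at → t = (0 − 2.00) / -2.6 = 0.769 s
v² = v₀² + 2aΔx → Δx = (0² − 2.00²)/(2·-2.6) = 0.769 m

Phase 2 (accelerating): v₀ = 0 m/s, a = 1.8 m/s².
v = v₀ + at → t = (2 − 0) / 1.8 = 1.11 s
v² = v₀² + 2aΔx → Δx = (2² − 0²)/(2·1.8) = 1.11 m

Phase 3 (constant speed): v₀ = 2.00 m/s, a = 0 m/s².
Constant speed: t = d/v = 30/2.00 = 15.0 s
Total time = 0.769 + 1.11 + 15.0 = 16.9 s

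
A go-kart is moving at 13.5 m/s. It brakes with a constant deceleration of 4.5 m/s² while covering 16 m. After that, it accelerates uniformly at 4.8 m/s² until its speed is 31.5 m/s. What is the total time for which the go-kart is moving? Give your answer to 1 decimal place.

6.9 s

Phase 1 (decelerating): v₀ = 13.5 m/s, a = -4.5 m/s².
v² = v₀² + 2aΔx = 13.5² + 2·-4.5·16 = 38.2 → v = 6.18 m/s
t = (v − v₀)/a = (6.18 − 13.5)/-4.5 = 1.63 s

Phase 2 (accelerating): v₀ = 6.18 m/s, a = 4.8 m/s².
v = v₀ + at → t = (31.5 − 6.18) / 4.8 = 5.27 s
v² = v₀² + 2aΔx → Δx = (31.5² − 6.18²)/(2·4.8) = 99.4 m
Total time = 1.63 + 5.27 = 6.90 s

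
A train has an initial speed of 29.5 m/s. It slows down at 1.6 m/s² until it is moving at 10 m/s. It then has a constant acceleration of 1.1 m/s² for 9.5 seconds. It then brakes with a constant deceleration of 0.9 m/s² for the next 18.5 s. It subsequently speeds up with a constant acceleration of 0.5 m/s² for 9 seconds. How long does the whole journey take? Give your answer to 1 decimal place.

49.2 s

Phase 1 (decelerating): v₀ = 29.5 m/s, a = -1.6 m/s².
v = v₀ + at → t = (10 − 29.5) / -1.6 = 12.2 s
v² = v₀² + 2aΔx → Δx = (10² − 29.5²)/(2·-1.6) = 241 m

Phase 2 (accelerating): v₀ = 10.0 m/s, a = 1.1 m/s².
v = v₀ + at = 10.0 + (1.1)(9.5) = 20.5 m/s
Δx = v₀t + ½at² = 10.0·9.5 + 0.5·1.1·9.5² = 145 m

Phase 3 (decelerating): v₀ = 20.5 m/s, a = -0.9 m/s².
v = v₀ + at = 20.5 + (-0.9)(18.5) = 3.80 m/s
Δx = v₀t + ½at² = 20.5·18.5 + 0.5·-0.9·18.5² = 224 m

Phase 4 (accelerating): v₀ = 3.80 m/s, a = 0.5 m/s².
v = v₀ + at = 3.80 + (0.5)(9) = 8.30 m/s
Δx = v₀t + ½at² = 3.80·9 + 0.5·0.5·9² = 54.5 m
Total time = 12.2 + 9.50 + 18.5 + 9.00 = 49.2 s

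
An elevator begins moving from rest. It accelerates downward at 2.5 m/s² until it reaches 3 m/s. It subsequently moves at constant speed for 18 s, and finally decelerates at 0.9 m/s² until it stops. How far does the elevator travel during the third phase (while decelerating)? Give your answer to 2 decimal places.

5.00 m

Phase 1 (accelerating): v₀ = 0 m/s, a = 2.5 m/s².
v = v₀ + at → t = (3 − 0) / 2.5 = 1.20 s
v² = v₀² + 2aΔx → Δx = (3² − 0²)/(2·2.5) = 1.80 m

Phase 2 (constant speed): v₀ = 3.00 m/s, a = 0 m/s².
v = v₀ + at = 3.00 + (0)(18) = 3.00 m/s
Δx = v₀t + ½at² = 3.00·18 + 0.5·0·18² = 54.0 m

Phase 3 (decelerating): v₀ = 3.00 m/s, a = -0.9 m/s².
v = v₀ + at → t = (0 − 3.00) / -0.9 = 3.33 s
v² = v₀² + 2aΔx → Δx = (0² − 3.00²)/(2·-0.9) = 5.00 m
Distance in phase 3 = 5.00 m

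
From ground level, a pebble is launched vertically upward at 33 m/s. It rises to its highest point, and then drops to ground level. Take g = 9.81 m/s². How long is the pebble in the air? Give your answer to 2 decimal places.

6.73 s

Phase 1 (rising): v₀ = 33.0 m/s, a = -9.81 m/s².
v = v₀ + at → t = (0 − 33.0) / -9.81 = 3.36 s
v² = v₀² + 2aΔx → Δx = (0² − 33.0²)/(2·-9.81) = 55.5 m

Phase 2 (falling): v₀ = 0 m/s, a = -9.81 m/s².
Falls 55.5 m from rest: t = √(2·55.5/9.81) = 3.36 s; v = g·t = 33.0 m/s.
Total time = 3.36 + 3.36 = 6.73 s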